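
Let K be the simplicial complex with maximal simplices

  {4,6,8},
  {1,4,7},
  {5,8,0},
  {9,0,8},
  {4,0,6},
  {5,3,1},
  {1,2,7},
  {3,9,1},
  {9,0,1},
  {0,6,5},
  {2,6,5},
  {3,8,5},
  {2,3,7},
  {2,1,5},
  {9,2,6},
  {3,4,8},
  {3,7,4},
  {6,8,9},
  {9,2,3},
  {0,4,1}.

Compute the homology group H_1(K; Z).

Order the vertices as 0 < 1 < 2 < 3 < 4 < 5 < 6 < 7 < 8 < 9. Listing each simplex with vertices in this order, K has dimension 2 with simplices:

  0-simplices (10): [0], [1], [2], [3], [4], [5], [6], [7], [8], [9]
  1-simplices (30): (30 of them)
  2-simplices (20): (20 of them)

Hence C_0 ≅ Z^10, C_1 ≅ Z^30, C_2 ≅ Z^20.

Boundary ∂_1: C_1 → C_0 maps an edge to its endpoints' difference, ∂[p,q] = q − p. For instance
  ∂[1,9] = [9] − [1].
The 10×30 boundary matrix has rank 9 and Smith normal form diag(1,1,1,1,1,1,1,1,1).

Boundary ∂_2: C_2 → C_1 sends each 2-simplex [p,q,r] to [q,r] − [p,r] + [p,q]. For instance
  ∂[2,3,9] = [3,9] − [2,9] + [2,3],
  ∂[2,3,7] = [3,7] − [2,7] + [2,3].
This gives a 30×20 integer matrix of rank 20; reducing to Smith normal form yields diagonal entries (1,1,1,1,1,1,1,1,1,1,1,1,1,1,1,1,1,1,1,2).

Reading off H_k = ker ∂_k / im ∂_{k+1}:

  H_1: rank ker ∂_1 − rank ∂_2 = (30 − 9) − 20 = 1, and ∂_2 has invariant factor 2 > 1, so H_1 = Z ⊕ Z_2.

H_1 = Z ⊕ Z_2.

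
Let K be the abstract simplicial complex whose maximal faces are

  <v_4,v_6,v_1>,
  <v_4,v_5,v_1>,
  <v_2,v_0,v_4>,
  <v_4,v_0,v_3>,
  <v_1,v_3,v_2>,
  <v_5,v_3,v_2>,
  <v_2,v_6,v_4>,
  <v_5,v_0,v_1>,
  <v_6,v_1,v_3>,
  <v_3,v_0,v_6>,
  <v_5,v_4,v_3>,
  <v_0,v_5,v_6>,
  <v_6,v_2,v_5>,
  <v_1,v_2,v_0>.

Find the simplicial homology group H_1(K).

H_1 = Z^2.

Order the vertices as v_0 < v_1 < v_2 < v_3 < v_4 < v_5 < v_6. Listing each simplex with vertices in this order, K has dimension 2 with simplices:

  0-simplices (7): [v_0], [v_1], [v_2], [v_3], [v_4], [v_5], [v_6]
  1-simplices (21): (21 of them)
  2-simplices (14): (14 of them)

giving chain groups C_0 ≅ Z^7, C_1 ≅ Z^21, C_2 ≅ Z^14.

Boundary ∂_1: C_1 → C_0 sends each edge [p,q] (with p < q) to q − p.
This gives a 7×21 integer matrix of rank 6; reducing to Smith normal form yields diagonal entries (1,1,1,1,1,1).

∂_2: C_2 → C_1 sends each 2-simplex [p,q,r] to [q,r] − [p,r] + [p,q]. For instance
  ∂[v_2,v_4,v_6] = [v_4,v_6] − [v_2,v_6] + [v_2,v_4],
  ∂[v_0,v_3,v_4] = [v_3,v_4] − [v_0,v_4] + [v_0,v_3].
The resulting 21×14 matrix has rank 13, and its Smith normal form has invariant factors (1,1,1,1,1,1,1,1,1,1,1,1,1).

Computing H_k = (kernel of ∂_k) / (image of ∂_{k+1}):

  H_1: rank ker ∂_1 − rank ∂_2 = (21 − 6) − 13 = 2, and the invariant factors of ∂_2 are all 1, so H_1 ≅ Z^2.

(K is a triangulation of the torus T^2.)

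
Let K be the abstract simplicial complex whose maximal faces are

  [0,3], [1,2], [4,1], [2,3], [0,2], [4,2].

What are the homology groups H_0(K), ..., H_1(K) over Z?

We work with the vertex ordering 0 < 1 < 2 < 3 < 4. The simplices of K, each written with vertices in increasing order, are:

  0-simplices (5): [0], [1], [2], [3], [4]
  1-simplices (6): [0,2], [0,3], [1,2], [1,4], [2,3], [2,4]

giving chain groups C_0 ≅ Z^5, C_1 ≅ Z^6.

The boundary map ∂_1: C_1 → C_0 maps an edge to its endpoints' difference, ∂[p,q] = q − p.
The resulting 5×6 matrix has rank 4, and its Smith normal form has invariant factors (1,1,1,1).

Now H_k = ker ∂_k / im ∂_{k+1}, so:

  H_0: rank C_0 − rank ∂_1 = 5 − 4 = 1, and the invariant factors of ∂_1 are all 1, so H_0 = Z.
  H_1: rank ker ∂_1 − rank ∂_2 = (6 − 4) − 0 = 2, and there is no ∂_2, so H_1 = Z^2.

As a check, the Euler characteristic is 5 − 6 = -1, which agrees with 1 − 2 = -1.

H_0 = Z,  H_1 = Z^2.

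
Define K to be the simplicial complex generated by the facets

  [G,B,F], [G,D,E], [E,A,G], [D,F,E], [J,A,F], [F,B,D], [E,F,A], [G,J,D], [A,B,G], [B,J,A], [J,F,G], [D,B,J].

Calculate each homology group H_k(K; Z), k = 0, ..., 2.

H_0 = Z,  H_1 = Z/2,  H_2 = 0.

Fix the vertex order A < B < D < E < F < G < J and write every simplex with vertices in increasing order. Then dim K = 2 and the simplices of K are:

  0-simplices (7): A, B, D, E, F, G, J
  1-simplices (18): AB, AE, AF, AG, AJ, BD, BF, BG, BJ, DE, DF, DG, DJ, EF, EG, FG, FJ, GJ
  2-simplices (12): ABG, ABJ, AEF, AEG, AFJ, BDF, BDJ, BFG, DEF, DEG, DGJ, FGJ

giving chain groups C_0 ≅ Z^7, C_1 ≅ Z^18, C_2 ≅ Z^12.

Boundary ∂_1: C_1 → C_0 maps an edge to its endpoints' difference, ∂[p,q] = q − p. For instance
  ∂EF = F − E.
As a 7×18 matrix over Z this has rank 6, with invariant factors (1,1,1,1,1,1).

∂_2: C_2 → C_1 acts by ∂[p,q,r] = [q,r] − [p,r] + [p,q]. For instance
  ∂FGJ = GJ − FJ + FG,
  ∂BDJ = DJ − BJ + BD.
As a 18×12 matrix over Z this has rank 12, with invariant factors (1,1,1,1,1,1,1,1,1,1,1,2).

From H_k ≅ ker(∂_k) / im(∂_{k+1}) we obtain:

  H_0: rank C_0 − rank ∂_1 = 7 − 6 = 1, and the invariant factors of ∂_1 are all 1, so H_0 ≅ Z.
  H_1: rank ker ∂_1 − rank ∂_2 = (18 − 6) − 12 = 0, and ∂_2 has invariant factor 2 > 1, so H_1 ≅ Z/2.
  H_2: rank ker ∂_2 − rank ∂_3 = (12 − 12) − 0 = 0, and there is no ∂_3, so H_2 ≅ 0.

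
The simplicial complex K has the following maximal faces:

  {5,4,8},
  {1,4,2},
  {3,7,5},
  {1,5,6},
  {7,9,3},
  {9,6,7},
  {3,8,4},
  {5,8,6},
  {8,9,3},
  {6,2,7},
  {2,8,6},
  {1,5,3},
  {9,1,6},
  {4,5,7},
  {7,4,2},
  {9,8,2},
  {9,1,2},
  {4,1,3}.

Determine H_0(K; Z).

H_0 ≅ Z.

Order the vertices as 1 < 2 < 3 < 4 < 5 < 6 < 7 < 8 < 9. Listing each simplex with vertices in this order, K has dimension 2 with simplices:

  0-simplices (9): [1], [2], [3], [4], [5], [6], [7], [8], [9]
  1-simplices (27): (27 of them)
  2-simplices (18): [1,2,4], [1,2,9], [1,3,4], [1,3,5], [1,5,6], [1,6,9], [2,4,7], [2,6,7], [2,6,8], [2,8,9], [3,4,8], [3,5,7], [3,7,9], [3,8,9], [4,5,7], [4,5,8], [5,6,8], [6,7,9]

giving chain groups C_0 ≅ Z^9, C_1 ≅ Z^27, C_2 ≅ Z^18.

∂_1: C_1 → C_0 is given by ∂[p,q] = [q] − [p].
This gives a 9×27 integer matrix of rank 8; reducing to Smith normal form yields diagonal entries (1,1,1,1,1,1,1,1).

∂_2: C_2 → C_1 acts by ∂[p,q,r] = [q,r] − [p,r] + [p,q]. For instance
  ∂[1,6,9] = [6,9] − [1,9] + [1,6],
  ∂[3,8,9] = [8,9] − [3,9] + [3,8].
The 27×18 boundary matrix has rank 18 and Smith normal form diag(1,1,1,1,1,1,1,1,1,1,1,1,1,1,1,1,1,2).

Computing H_k = (kernel of ∂_k) / (image of ∂_{k+1}):

  H_0: rank C_0 − rank ∂_1 = 9 − 8 = 1, and the invariant factors of ∂_1 are all 1, so H_0 ≅ Z.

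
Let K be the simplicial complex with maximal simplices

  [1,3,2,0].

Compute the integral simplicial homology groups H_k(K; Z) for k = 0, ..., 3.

Fix the vertex order 0 < 1 < 2 < 3 and write every simplex with vertices in increasing order. Then dim K = 3 and the simplices of K are:

  0-simplices (4): [0], [1], [2], [3]
  1-simplices (6): [0,1], [0,2], [0,3], [1,2], [1,3], [2,3]
  2-simplices (4): [0,1,2], [0,1,3], [0,2,3], [1,2,3]
  3-simplices (1): [0,1,2,3]

Hence C_0 ≅ Z^4, C_1 ≅ Z^6, C_2 ≅ Z^4, C_3 ≅ Z^1.

∂_1: C_1 → C_0 sends each edge [p,q] (with p < q) to q − p. For instance
  ∂[1,2] = [2] − [1].
The resulting 4×6 matrix has rank 3, and its Smith normal form has invariant factors (1,1,1).

∂_2: C_2 → C_1 maps a triangle to the signed sum of its edges. For instance
  ∂[0,2,3] = [2,3] − [0,3] + [0,2],
  ∂[0,1,3] = [1,3] − [0,3] + [0,1].
The 6×4 boundary matrix has rank 3 and Smith normal form diag(1,1,1).

The boundary map ∂_3: C_3 → C_2 sends each 3-simplex σ to the alternating sum Σ_i (−1)^i (σ with its i-th vertex removed). For instance
  ∂[0,1,2,3] = [1,2,3] − [0,2,3] + [0,1,3] − [0,1,2].
As a 4×1 matrix over Z this has rank 1, with invariant factors (1).

From H_k ≅ ker(∂_k) / im(∂_{k+1}) we obtain:

  H_0: rank C_0 − rank ∂_1 = 4 − 3 = 1, and the invariant factors of ∂_1 are all 1, so H_0 = Z.
  H_1: rank ker ∂_1 − rank ∂_2 = (6 − 3) − 3 = 0, and the invariant factors of ∂_2 are all 1, so H_1 = 0.
  H_2: rank ker ∂_2 − rank ∂_3 = (4 − 3) − 1 = 0, and the invariant factors of ∂_3 are all 1, so H_2 = 0.
  H_3: rank ker ∂_3 − rank ∂_4 = (1 − 1) − 0 = 0, and there is no ∂_4, so H_3 = 0.

As a check, the Euler characteristic is 4 − 6 + 4 − 1 = 1, which agrees with 1 − 0 + 0 − 0 = 1.

H_0 = Z,  H_1 = 0,  H_2 = 0,  H_3 = 0.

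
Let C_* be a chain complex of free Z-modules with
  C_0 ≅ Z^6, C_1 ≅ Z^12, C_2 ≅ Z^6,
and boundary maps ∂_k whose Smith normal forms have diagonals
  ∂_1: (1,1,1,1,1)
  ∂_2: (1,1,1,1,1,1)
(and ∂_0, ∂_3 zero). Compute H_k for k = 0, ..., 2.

H_0 = Z,  H_1 = Z,  H_2 = 0.

H_0: b_0 = 6 − 0 − 5 = 1; torsion from ∂_1 factors > 1: none. So H_0 = Z.
H_1: b_1 = 12 − 5 − 6 = 1; torsion from ∂_2 factors > 1: none. So H_1 = Z.
H_2: b_2 = 6 − 6 − 0 = 0; torsion from ∂_3 factors > 1: none. So H_2 = 0.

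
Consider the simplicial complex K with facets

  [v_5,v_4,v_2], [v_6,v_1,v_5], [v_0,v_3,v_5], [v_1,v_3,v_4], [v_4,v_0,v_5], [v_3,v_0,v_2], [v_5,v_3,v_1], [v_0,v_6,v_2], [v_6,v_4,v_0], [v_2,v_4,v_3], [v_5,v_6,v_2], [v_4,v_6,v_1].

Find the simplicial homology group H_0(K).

Order the vertices as v_0 < v_1 < v_2 < v_3 < v_4 < v_5 < v_6. Listing each simplex with vertices in this order, K has dimension 2 with simplices:

  0-simplices (7): [v_0], [v_1], [v_2], [v_3], [v_4], [v_5], [v_6]
  1-simplices (18): (18 of them)
  2-simplices (12): (12 of them)

Hence C_0 ≅ Z^7, C_1 ≅ Z^18, C_2 ≅ Z^12.

∂_1: C_1 → C_0 sends each edge [p,q] (with p < q) to q − p. For instance
  ∂[v_1,v_3] = [v_3] − [v_1].
The 7×18 boundary matrix has rank 6 and Smith normal form diag(1,1,1,1,1,1).

∂_2: C_2 → C_1 acts by ∂[p,q,r] = [q,r] − [p,r] + [p,q]. For instance
  ∂[v_0,v_3,v_5] = [v_3,v_5] − [v_0,v_5] + [v_0,v_3],
  ∂[v_1,v_4,v_6] = [v_4,v_6] − [v_1,v_6] + [v_1,v_4].
This gives a 18×12 integer matrix of rank 12; reducing to Smith normal form yields diagonal entries (1,1,1,1,1,1,1,1,1,1,1,2).

Computing H_k = (kernel of ∂_k) / (image of ∂_{k+1}):

  H_0: rank C_0 − rank ∂_1 = 7 − 6 = 1, and the invariant factors of ∂_1 are all 1, so H_0 = Z.

H_0 = Z.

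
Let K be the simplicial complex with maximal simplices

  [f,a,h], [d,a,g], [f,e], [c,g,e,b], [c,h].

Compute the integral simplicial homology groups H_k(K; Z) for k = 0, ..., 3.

We work with the vertex ordering a < b < c < d < e < f < g < h. The simplices of K, each written with vertices in increasing order, are:

  0-simplices (8): a, b, c, d, e, f, g, h
  1-simplices (14): ad, af, ag, ah, bc, be, bg, ce, cg, ch, dg, ef, eg, fh
  2-simplices (6): adg, afh, bce, bcg, beg, ceg
  3-simplices (1): bceg

giving chain groups C_0 ≅ Z^8, C_1 ≅ Z^14, C_2 ≅ Z^6, C_3 ≅ Z^1.

Boundary ∂_1: C_1 → C_0 is given by ∂[p,q] = [q] − [p]. For instance
  ∂ah = h − a.
As a 8×14 matrix over Z this has rank 7, with invariant factors (1,1,1,1,1,1,1).

Boundary ∂_2: C_2 → C_1 acts by ∂[p,q,r] = [q,r] − [p,r] + [p,q]. For instance
  ∂bce = ce − be + bc,
  ∂ceg = eg − cg + ce.
As a 14×6 matrix over Z this has rank 5, with invariant factors (1,1,1,1,1).

The boundary map ∂_3: C_3 → C_2 sends each 3-simplex σ to the alternating sum Σ_i (−1)^i (σ with its i-th vertex removed). For instance
  ∂bceg = ceg − beg + bcg − bce.
The resulting 6×1 matrix has rank 1, and its Smith normal form has invariant factors (1).

Computing H_k = (kernel of ∂_k) / (image of ∂_{k+1}):

  H_0: rank C_0 − rank ∂_1 = 8 − 7 = 1, and the invariant factors of ∂_1 are all 1, so H_0 = Z.
  H_1: rank ker ∂_1 − rank ∂_2 = (14 − 7) − 5 = 2, and the invariant factors of ∂_2 are all 1, so H_1 = Z^2.
  H_2: rank ker ∂_2 − rank ∂_3 = (6 − 5) − 1 = 0, and the invariant factors of ∂_3 are all 1, so H_2 = 0.
  H_3: rank ker ∂_3 − rank ∂_4 = (1 − 1) − 0 = 0, and there is no ∂_4, so H_3 = 0.

H_0 = Z,  H_1 = Z^2,  H_2 = 0,  H_3 = 0.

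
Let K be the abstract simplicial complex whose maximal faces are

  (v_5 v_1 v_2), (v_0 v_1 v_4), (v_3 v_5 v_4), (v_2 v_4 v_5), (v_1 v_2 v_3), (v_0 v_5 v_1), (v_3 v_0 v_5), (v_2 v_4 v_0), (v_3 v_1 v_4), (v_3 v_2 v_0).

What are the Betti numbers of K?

Fix the vertex order v_0 < v_1 < v_2 < v_3 < v_4 < v_5 and write every simplex with vertices in increasing order. Then dim K = 2 and the simplices of K are:

  0-simplices (6): [v_0], [v_1], [v_2], [v_3], [v_4], [v_5]
  1-simplices (15): (15 of them)
  2-simplices (10): [v_0,v_1,v_4], [v_0,v_1,v_5], [v_0,v_2,v_3], [v_0,v_2,v_4], [v_0,v_3,v_5], [v_1,v_2,v_3], [v_1,v_2,v_5], [v_1,v_3,v_4], [v_2,v_4,v_5], [v_3,v_4,v_5]

giving chain groups C_0 ≅ Z^6, C_1 ≅ Z^15, C_2 ≅ Z^10.

Boundary ∂_1: C_1 → C_0 is given by ∂[p,q] = [q] − [p].
The resulting 6×15 matrix has rank 5, and its Smith normal form has invariant factors (1,1,1,1,1).

The boundary map ∂_2: C_2 → C_1 acts by ∂[p,q,r] = [q,r] − [p,r] + [p,q]. For instance
  ∂[v_0,v_2,v_4] = [v_2,v_4] − [v_0,v_4] + [v_0,v_2],
  ∂[v_0,v_1,v_4] = [v_1,v_4] − [v_0,v_4] + [v_0,v_1].
The resulting 15×10 matrix has rank 10, and its Smith normal form has invariant factors (1,1,1,1,1,1,1,1,1,2).

Computing H_k = (kernel of ∂_k) / (image of ∂_{k+1}):

  H_0: rank C_0 − rank ∂_1 = 6 − 5 = 1, and the invariant factors of ∂_1 are all 1, so H_0 = Z.
  H_1: rank ker ∂_1 − rank ∂_2 = (15 − 5) − 10 = 0, and ∂_2 has invariant factor 2 > 1, so H_1 = Z/2.
  H_2: rank ker ∂_2 − rank ∂_3 = (10 − 10) − 0 = 0, and there is no ∂_3, so H_2 = 0.

Hence the Betti numbers are b_0 = 1, b_1 = 0, b_2 = 0.

b_0 = 1, b_1 = 0, b_2 = 0.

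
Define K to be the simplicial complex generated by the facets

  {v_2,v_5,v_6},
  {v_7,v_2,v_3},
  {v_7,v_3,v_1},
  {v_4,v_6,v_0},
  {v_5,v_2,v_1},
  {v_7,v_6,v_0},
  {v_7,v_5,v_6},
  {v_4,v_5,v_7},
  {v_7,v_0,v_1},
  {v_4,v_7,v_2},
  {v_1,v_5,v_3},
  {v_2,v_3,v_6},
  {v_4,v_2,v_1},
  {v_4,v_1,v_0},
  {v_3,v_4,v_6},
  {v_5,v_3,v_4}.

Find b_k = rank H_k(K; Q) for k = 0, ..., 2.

Order the vertices as v_0 < v_1 < v_2 < v_3 < v_4 < v_5 < v_6 < v_7. Listing each simplex with vertices in this order, K has dimension 2 with simplices:

  0-simplices (8): [v_0], [v_1], [v_2], [v_3], [v_4], [v_5], [v_6], [v_7]
  1-simplices (24): (24 of them)
  2-simplices (16): (16 of them)

giving chain groups C_0 ≅ Z^8, C_1 ≅ Z^24, C_2 ≅ Z^16.

Boundary ∂_1: C_1 → C_0 is given by ∂[p,q] = [q] − [p]. For instance
  ∂[v_1,v_7] = [v_7] − [v_1].
The 8×24 boundary matrix has rank 7 and Smith normal form diag(1,1,1,1,1,1,1).

The boundary map ∂_2: C_2 → C_1 sends each 2-simplex [p,q,r] to [q,r] − [p,r] + [p,q]. For instance
  ∂[v_3,v_4,v_6] = [v_4,v_6] − [v_3,v_6] + [v_3,v_4],
  ∂[v_2,v_5,v_6] = [v_5,v_6] − [v_2,v_6] + [v_2,v_5].
The 24×16 boundary matrix has rank 15 and Smith normal form diag(1,1,1,1,1,1,1,1,1,1,1,1,1,1,1).

From H_k ≅ ker(∂_k) / im(∂_{k+1}) we obtain:

  H_0: rank C_0 − rank ∂_1 = 8 − 7 = 1, and the invariant factors of ∂_1 are all 1, so H_0 = Z.
  H_1: rank ker ∂_1 − rank ∂_2 = (24 − 7) − 15 = 2, and the invariant factors of ∂_2 are all 1, so H_1 = Z^2.
  H_2: rank ker ∂_2 − rank ∂_3 = (16 − 15) − 0 = 1, and there is no ∂_3, so H_2 = Z.

As a check, the Euler characteristic is 8 − 24 + 16 = 0, which agrees with 1 − 2 + 1 = 0.
(K is a triangulation of the torus T^2.)

Hence the Betti numbers are b_0 = 1, b_1 = 2, b_2 = 1.

b_0 = 1, b_1 = 2, b_2 = 1.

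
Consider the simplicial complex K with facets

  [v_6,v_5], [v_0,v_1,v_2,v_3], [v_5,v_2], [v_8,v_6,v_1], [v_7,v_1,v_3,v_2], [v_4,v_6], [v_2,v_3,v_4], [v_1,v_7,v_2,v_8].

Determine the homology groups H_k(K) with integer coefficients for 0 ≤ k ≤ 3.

H_0 = Z,  H_1 = Z^2,  H_2 = 0,  H_3 = 0.

Order the vertices as v_0 < v_1 < v_2 < v_3 < v_4 < v_5 < v_6 < v_7 < v_8. Listing each simplex with vertices in this order, K has dimension 3 with simplices:

  0-simplices (9): [v_0], [v_1], [v_2], [v_3], [v_4], [v_5], [v_6], [v_7], [v_8]
  1-simplices (19): (19 of them)
  2-simplices (12): (12 of them)
  3-simplices (3): [v_0,v_1,v_2,v_3], [v_1,v_2,v_3,v_7], [v_1,v_2,v_7,v_8]

Hence C_0 ≅ Z^9, C_1 ≅ Z^19, C_2 ≅ Z^12, C_3 ≅ Z^3.

Boundary ∂_1: C_1 → C_0 sends each edge [p,q] (with p < q) to q − p. For instance
  ∂[v_2,v_3] = [v_3] − [v_2].
This gives a 9×19 integer matrix of rank 8; reducing to Smith normal form yields diagonal entries (1,1,1,1,1,1,1,1).

The boundary map ∂_2: C_2 → C_1 maps a triangle to the signed sum of its edges. For instance
  ∂[v_2,v_3,v_4] = [v_3,v_4] − [v_2,v_4] + [v_2,v_3],
  ∂[v_1,v_3,v_7] = [v_3,v_7] − [v_1,v_7] + [v_1,v_3].
The resulting 19×12 matrix has rank 9, and its Smith normal form has invariant factors (1,1,1,1,1,1,1,1,1).

Boundary ∂_3: C_3 → C_2 sends each 3-simplex σ to the alternating sum Σ_i (−1)^i (σ with its i-th vertex removed). For instance
  ∂[v_0,v_1,v_2,v_3] = [v_1,v_2,v_3] − [v_0,v_2,v_3] + [v_0,v_1,v_3] − [v_0,v_1,v_2],
  ∂[v_1,v_2,v_7,v_8] = [v_2,v_7,v_8] − [v_1,v_7,v_8] + [v_1,v_2,v_8] − [v_1,v_2,v_7].
This gives a 12×3 integer matrix of rank 3; reducing to Smith normal form yields diagonal entries (1,1,1).

Now H_k = ker ∂_k / im ∂_{k+1}, so:

  H_0: rank C_0 − rank ∂_1 = 9 − 8 = 1, and the invariant factors of ∂_1 are all 1, so H_0 = Z.
  H_1: rank ker ∂_1 − rank ∂_2 = (19 − 8) − 9 = 2, and the invariant factors of ∂_2 are all 1, so H_1 = Z^2.
  H_2: rank ker ∂_2 − rank ∂_3 = (12 − 9) − 3 = 0, and the invariant factors of ∂_3 are all 1, so H_2 = 0.
  H_3: rank ker ∂_3 − rank ∂_4 = (3 − 3) − 0 = 0, and there is no ∂_4, so H_3 = 0.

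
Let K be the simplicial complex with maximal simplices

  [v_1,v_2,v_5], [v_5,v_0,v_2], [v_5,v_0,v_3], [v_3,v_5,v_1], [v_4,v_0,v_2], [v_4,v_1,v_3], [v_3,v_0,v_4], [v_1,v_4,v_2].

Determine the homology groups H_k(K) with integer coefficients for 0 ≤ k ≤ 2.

Fix the vertex order v_0 < v_1 < v_2 < v_3 < v_4 < v_5 and write every simplex with vertices in increasing order. Then dim K = 2 and the simplices of K are:

  0-simplices (6): [v_0], [v_1], [v_2], [v_3], [v_4], [v_5]
  1-simplices (12): [v_0,v_2], [v_0,v_3], [v_0,v_4], [v_0,v_5], [v_1,v_2], [v_1,v_3], [v_1,v_4], [v_1,v_5], [v_2,v_4], [v_2,v_5], [v_3,v_4], [v_3,v_5]
  2-simplices (8): [v_0,v_2,v_4], [v_0,v_2,v_5], [v_0,v_3,v_4], [v_0,v_3,v_5], [v_1,v_2,v_4], [v_1,v_2,v_5], [v_1,v_3,v_4], [v_1,v_3,v_5]

so the chain groups are C_0 ≅ Z^6, C_1 ≅ Z^12, C_2 ≅ Z^8.

Boundary ∂_1: C_1 → C_0 maps an edge to its endpoints' difference, ∂[p,q] = q − p.
This gives a 6×12 integer matrix of rank 5; reducing to Smith normal form yields diagonal entries (1,1,1,1,1).

∂_2: C_2 → C_1 sends each 2-simplex [p,q,r] to [q,r] − [p,r] + [p,q]. For instance
  ∂[v_1,v_2,v_5] = [v_2,v_5] − [v_1,v_5] + [v_1,v_2],
  ∂[v_1,v_2,v_4] = [v_2,v_4] − [v_1,v_4] + [v_1,v_2].
The 12×8 boundary matrix has rank 7 and Smith normal form diag(1,1,1,1,1,1,1).

From H_k ≅ ker(∂_k) / im(∂_{k+1}) we obtain:

  H_0: rank C_0 − rank ∂_1 = 6 − 5 = 1, and the invariant factors of ∂_1 are all 1, so H_0 ≅ Z.
  H_1: rank ker ∂_1 − rank ∂_2 = (12 − 5) − 7 = 0, and the invariant factors of ∂_2 are all 1, so H_1 ≅ 0.
  H_2: rank ker ∂_2 − rank ∂_3 = (8 − 7) − 0 = 1, and there is no ∂_3, so H_2 ≅ Z.

H_0 ≅ Z,  H_1 = 0,  H_2 ≅ Z.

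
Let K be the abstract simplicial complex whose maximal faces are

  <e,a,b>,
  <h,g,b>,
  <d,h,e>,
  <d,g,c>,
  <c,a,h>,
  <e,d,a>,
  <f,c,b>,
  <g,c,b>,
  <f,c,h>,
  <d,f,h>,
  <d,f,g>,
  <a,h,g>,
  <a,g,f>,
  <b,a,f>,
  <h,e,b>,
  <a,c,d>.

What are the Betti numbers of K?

b_0 = 1, b_1 = 2, b_2 = 1.

Order the vertices as a < b < c < d < e < f < g < h. Listing each simplex with vertices in this order, K has dimension 2 with simplices:

  0-simplices (8): a, b, c, d, e, f, g, h
  1-simplices (24): ab, ac, ad, ae, af, ag, ah, bc, be, bf, bg, bh, cd, cf, cg, ch, de, df, dg, dh, eh, fg, fh, gh
  2-simplices (16): abe, abf, acd, ach, ade, afg, agh, bcf, bcg, beh, bgh, cdg, cfh, deh, dfg, dfh

giving chain groups C_0 ≅ Z^8, C_1 ≅ Z^24, C_2 ≅ Z^16.

∂_1: C_1 → C_0 maps an edge to its endpoints' difference, ∂[p,q] = q − p. For instance
  ∂ab = b − a.
As a 8×24 matrix over Z this has rank 7, with invariant factors (1,1,1,1,1,1,1).

Boundary ∂_2: C_2 → C_1 acts by ∂[p,q,r] = [q,r] − [p,r] + [p,q]. For instance
  ∂acd = cd − ad + ac,
  ∂bgh = gh − bh + bg.
The resulting 24×16 matrix has rank 15, and its Smith normal form has invariant factors (1,1,1,1,1,1,1,1,1,1,1,1,1,1,1).

Now H_k = ker ∂_k / im ∂_{k+1}, so:

  H_0: rank C_0 − rank ∂_1 = 8 − 7 = 1, and the invariant factors of ∂_1 are all 1, so H_0 ≅ Z.
  H_1: rank ker ∂_1 − rank ∂_2 = (24 − 7) − 15 = 2, and the invariant factors of ∂_2 are all 1, so H_1 ≅ Z^2.
  H_2: rank ker ∂_2 − rank ∂_3 = (16 − 15) − 0 = 1, and there is no ∂_3, so H_2 ≅ Z.

Hence the Betti numbers are b_0 = 1, b_1 = 2, b_2 = 1.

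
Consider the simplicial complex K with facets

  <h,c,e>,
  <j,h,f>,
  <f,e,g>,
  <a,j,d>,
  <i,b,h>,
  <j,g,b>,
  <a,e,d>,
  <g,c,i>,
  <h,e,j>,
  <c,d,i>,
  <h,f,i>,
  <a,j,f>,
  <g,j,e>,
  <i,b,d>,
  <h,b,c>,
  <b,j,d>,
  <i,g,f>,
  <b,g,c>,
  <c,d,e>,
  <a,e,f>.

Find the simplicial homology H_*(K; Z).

Fix the vertex order a < b < c < d < e < f < g < h < i < j and write every simplex with vertices in increasing order. Then dim K = 2 and the simplices of K are:

  0-simplices (10): a, b, c, d, e, f, g, h, i, j
  1-simplices (30): ad, ae, af, aj, bc, bd, bg, bh, bi, bj, cd, ce, cg, ch, ci, de, di, dj, ef, eg, eh, ej, fg, fh, fi, fj, gi, gj, hi, hj
  2-simplices (20): ade, adj, aef, afj, bcg, bch, bdi, bdj, bgj, bhi, cde, cdi, ceh, cgi, efg, egj, ehj, fgi, fhi, fhj

giving chain groups C_0 ≅ Z^10, C_1 ≅ Z^30, C_2 ≅ Z^20.

Boundary ∂_1: C_1 → C_0 maps an edge to its endpoints' difference, ∂[p,q] = q − p.
The 10×30 boundary matrix has rank 9 and Smith normal form diag(1,1,1,1,1,1,1,1,1).

∂_2: C_2 → C_1 sends each 2-simplex [p,q,r] to [q,r] − [p,r] + [p,q]. For instance
  ∂bdj = dj − bj + bd,
  ∂adj = dj − aj + ad.
The resulting 30×20 matrix has rank 20, and its Smith normal form has invariant factors (1,1,1,1,1,1,1,1,1,1,1,1,1,1,1,1,1,1,1,2).

Reading off H_k = ker ∂_k / im ∂_{k+1}:

  H_0: rank C_0 − rank ∂_1 = 10 − 9 = 1, and the invariant factors of ∂_1 are all 1, so H_0 = Z.
  H_1: rank ker ∂_1 − rank ∂_2 = (30 − 9) − 20 = 1, and ∂_2 has invariant factor 2 > 1, so H_1 = Z ⊕ Z_2.
  H_2: rank ker ∂_2 − rank ∂_3 = (20 − 20) − 0 = 0, and there is no ∂_3, so H_2 = 0.

H_0 = Z,  H_1 = Z ⊕ Z_2,  H_2 = 0.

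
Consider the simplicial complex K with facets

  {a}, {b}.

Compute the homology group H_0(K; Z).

Order the vertices as a < b. Listing each simplex with vertices in this order, K has dimension 0 with simplices:

  0-simplices (2): a, b

giving chain groups C_0 ≅ Z^2.

Computing H_k = (kernel of ∂_k) / (image of ∂_{k+1}):

  H_0: rank C_0 − rank ∂_1 = 2 − 0 = 2, and there is no ∂_1, so H_0 = Z^2.

H_0 = Z^2.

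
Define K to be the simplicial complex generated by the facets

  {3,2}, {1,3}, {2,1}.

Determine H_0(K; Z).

H_0 ≅ Z.

Fix the vertex order 1 < 2 < 3 and write every simplex with vertices in increasing order. Then dim K = 1 and the simplices of K are:

  0-simplices (3): [1], [2], [3]
  1-simplices (3): [1,2], [1,3], [2,3]

giving chain groups C_0 ≅ Z^3, C_1 ≅ Z^3.

The boundary map ∂_1: C_1 → C_0 is given by ∂[p,q] = [q] − [p].
As a 3×3 matrix over Z this has rank 2, with invariant factors (1,1).

Now H_k = ker ∂_k / im ∂_{k+1}, so:

  H_0: rank C_0 − rank ∂_1 = 3 − 2 = 1, and the invariant factors of ∂_1 are all 1, so H_0 ≅ Z.

(K is a triangulation of the circle S^1.)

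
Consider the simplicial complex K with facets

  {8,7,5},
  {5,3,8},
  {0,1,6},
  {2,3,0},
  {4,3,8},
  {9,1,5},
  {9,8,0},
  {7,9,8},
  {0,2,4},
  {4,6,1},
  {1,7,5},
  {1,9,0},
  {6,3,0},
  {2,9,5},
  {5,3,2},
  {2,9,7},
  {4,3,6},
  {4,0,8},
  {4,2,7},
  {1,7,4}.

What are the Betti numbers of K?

Take the total order 0 < 1 < 2 < 3 < 4 < 5 < 6 < 7 < 8 < 9 on the vertex set. Then K (dimension 2) consists of the simplices:

  0-simplices (10): [0], [1], [2], [3], [4], [5], [6], [7], [8], [9]
  1-simplices (30): (30 of them)
  2-simplices (20): (20 of them)

so the chain groups are C_0 ≅ Z^10, C_1 ≅ Z^30, C_2 ≅ Z^20.

Boundary ∂_1: C_1 → C_0 is given by ∂[p,q] = [q] − [p]. For instance
  ∂[0,4] = [4] − [0].
The 10×30 boundary matrix has rank 9 and Smith normal form diag(1,1,1,1,1,1,1,1,1).

Boundary ∂_2: C_2 → C_1 acts by ∂[p,q,r] = [q,r] − [p,r] + [p,q]. For instance
  ∂[2,7,9] = [7,9] − [2,9] + [2,7],
  ∂[1,5,9] = [5,9] − [1,9] + [1,5].
This gives a 30×20 integer matrix of rank 20; reducing to Smith normal form yields diagonal entries (1,1,1,1,1,1,1,1,1,1,1,1,1,1,1,1,1,1,1,2).

From H_k ≅ ker(∂_k) / im(∂_{k+1}) we obtain:

  H_0: rank C_0 − rank ∂_1 = 10 − 9 = 1, and the invariant factors of ∂_1 are all 1, so H_0 = Z.
  H_1: rank ker ∂_1 − rank ∂_2 = (30 − 9) − 20 = 1, and ∂_2 has invariant factor 2 > 1, so H_1 = Z ⊕ Z/2.
  H_2: rank ker ∂_2 − rank ∂_3 = (20 − 20) − 0 = 0, and there is no ∂_3, so H_2 = 0.

As a check, the Euler characteristic is 10 − 30 + 20 = 0, which agrees with 1 − 1 + 0 = 0.
(K is a triangulation of the Klein bottle.)

Hence the Betti numbers are b_0 = 1, b_1 = 1, b_2 = 0.

b_0 = 1, b_1 = 1, b_2 = 0.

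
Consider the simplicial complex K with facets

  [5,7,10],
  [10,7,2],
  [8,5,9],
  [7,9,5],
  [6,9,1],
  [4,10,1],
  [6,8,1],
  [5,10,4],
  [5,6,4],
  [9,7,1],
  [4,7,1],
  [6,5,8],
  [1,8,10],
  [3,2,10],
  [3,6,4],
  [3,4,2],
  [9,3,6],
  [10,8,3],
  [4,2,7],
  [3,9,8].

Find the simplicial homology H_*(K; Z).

Take the total order 1 < 2 < 3 < 4 < 5 < 6 < 7 < 8 < 9 < 10 on the vertex set. Then K (dimension 2) consists of the simplices:

  0-simplices (10): [1], [2], [3], [4], [5], [6], [7], [8], [9], [10]
  1-simplices (30): (30 of them)
  2-simplices (20): (20 of them)

so the chain groups are C_0 ≅ Z^10, C_1 ≅ Z^30, C_2 ≅ Z^20.

The boundary map ∂_1: C_1 → C_0 sends each edge [p,q] (with p < q) to q − p.
This gives a 10×30 integer matrix of rank 9; reducing to Smith normal form yields diagonal entries (1,1,1,1,1,1,1,1,1).

The boundary map ∂_2: C_2 → C_1 sends each 2-simplex [p,q,r] to [q,r] − [p,r] + [p,q]. For instance
  ∂[4,5,6] = [5,6] − [4,6] + [4,5],
  ∂[4,5,10] = [5,10] − [4,10] + [4,5].
This gives a 30×20 integer matrix of rank 20; reducing to Smith normal form yields diagonal entries (1,1,1,1,1,1,1,1,1,1,1,1,1,1,1,1,1,1,1,2).

Now H_k = ker ∂_k / im ∂_{k+1}, so:

  H_0: rank C_0 − rank ∂_1 = 10 − 9 = 1, and the invariant factors of ∂_1 are all 1, so H_0 ≅ Z.
  H_1: rank ker ∂_1 − rank ∂_2 = (30 − 9) − 20 = 1, and ∂_2 has invariant factor 2 > 1, so H_1 ≅ Z × Z/2.
  H_2: rank ker ∂_2 − rank ∂_3 = (20 − 20) − 0 = 0, and there is no ∂_3, so H_2 ≅ 0.

H_0 ≅ Z,  H_1 ≅ Z × Z/2,  H_2 = 0.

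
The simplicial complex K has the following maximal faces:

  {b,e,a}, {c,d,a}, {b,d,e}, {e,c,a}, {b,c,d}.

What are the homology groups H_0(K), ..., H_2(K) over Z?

H_0 ≅ Z,  H_1 ≅ Z,  H_2 = 0.

Order the vertices as a < b < c < d < e. Listing each simplex with vertices in this order, K has dimension 2 with simplices:

  0-simplices (5): a, b, c, d, e
  1-simplices (10): ab, ac, ad, ae, bc, bd, be, cd, ce, de
  2-simplices (5): abe, acd, ace, bcd, bde

so the chain groups are C_0 ≅ Z^5, C_1 ≅ Z^10, C_2 ≅ Z^5.

∂_1: C_1 → C_0 is given by ∂[p,q] = [q] − [p]. For instance
  ∂cd = d − c.
The resulting 5×10 matrix has rank 4, and its Smith normal form has invariant factors (1,1,1,1).

Boundary ∂_2: C_2 → C_1 maps a triangle to the signed sum of its edges. For instance
  ∂bde = de − be + bd,
  ∂ace = ce − ae + ac.
As a 10×5 matrix over Z this has rank 5, with invariant factors (1,1,1,1,1).

From H_k ≅ ker(∂_k) / im(∂_{k+1}) we obtain:

  H_0: rank C_0 − rank ∂_1 = 5 − 4 = 1, and the invariant factors of ∂_1 are all 1, so H_0 ≅ Z.
  H_1: rank ker ∂_1 − rank ∂_2 = (10 − 4) − 5 = 1, and the invariant factors of ∂_2 are all 1, so H_1 ≅ Z.
  H_2: rank ker ∂_2 − rank ∂_3 = (5 − 5) − 0 = 0, and there is no ∂_3, so H_2 ≅ 0.

As a check, the Euler characteristic is 5 − 10 + 5 = 0, which agrees with 1 − 1 + 0 = 0.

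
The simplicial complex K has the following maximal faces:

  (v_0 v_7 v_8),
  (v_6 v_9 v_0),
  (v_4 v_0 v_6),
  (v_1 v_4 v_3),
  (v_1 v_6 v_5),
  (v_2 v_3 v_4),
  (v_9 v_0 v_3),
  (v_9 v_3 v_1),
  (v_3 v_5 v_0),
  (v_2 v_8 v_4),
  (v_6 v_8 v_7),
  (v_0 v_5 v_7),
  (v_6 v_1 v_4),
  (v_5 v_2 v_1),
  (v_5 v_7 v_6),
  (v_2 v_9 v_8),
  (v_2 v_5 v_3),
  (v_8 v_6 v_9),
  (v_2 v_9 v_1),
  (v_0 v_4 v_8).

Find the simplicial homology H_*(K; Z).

We work with the vertex ordering v_0 < v_1 < v_2 < v_3 < v_4 < v_5 < v_6 < v_7 < v_8 < v_9. The simplices of K, each written with vertices in increasing order, are:

  0-simplices (10): [v_0], [v_1], [v_2], [v_3], [v_4], [v_5], [v_6], [v_7], [v_8], [v_9]
  1-simplices (30): (30 of them)
  2-simplices (20): (20 of them)

giving chain groups C_0 ≅ Z^10, C_1 ≅ Z^30, C_2 ≅ Z^20.

The boundary map ∂_1: C_1 → C_0 sends each edge [p,q] (with p < q) to q − p. For instance
  ∂[v_2,v_4] = [v_4] − [v_2].
The resulting 10×30 matrix has rank 9, and its Smith normal form has invariant factors (1,1,1,1,1,1,1,1,1).

∂_2: C_2 → C_1 maps a triangle to the signed sum of its edges. For instance
  ∂[v_2,v_4,v_8] = [v_4,v_8] − [v_2,v_8] + [v_2,v_4],
  ∂[v_2,v_3,v_4] = [v_3,v_4] − [v_2,v_4] + [v_2,v_3].
The 30×20 boundary matrix has rank 20 and Smith normal form diag(1,1,1,1,1,1,1,1,1,1,1,1,1,1,1,1,1,1,1,2).

Reading off H_k = ker ∂_k / im ∂_{k+1}:

  H_0: rank C_0 − rank ∂_1 = 10 − 9 = 1, and the invariant factors of ∂_1 are all 1, so H_0 ≅ Z.
  H_1: rank ker ∂_1 − rank ∂_2 = (30 − 9) − 20 = 1, and ∂_2 has invariant factor 2 > 1, so H_1 ≅ Z ⊕ Z_2.
  H_2: rank ker ∂_2 − rank ∂_3 = (20 − 20) − 0 = 0, and there is no ∂_3, so H_2 ≅ 0.

As a check, the Euler characteristic is 10 − 30 + 20 = 0, which agrees with 1 − 1 + 0 = 0.
(K is a triangulation of the Klein bottle.)

H_0 ≅ Z,  H_1 ≅ Z ⊕ Z_2,  H_2 = 0.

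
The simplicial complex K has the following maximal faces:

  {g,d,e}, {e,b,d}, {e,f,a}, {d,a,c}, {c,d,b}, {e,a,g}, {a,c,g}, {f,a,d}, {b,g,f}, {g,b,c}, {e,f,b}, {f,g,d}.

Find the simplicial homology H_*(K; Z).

Fix the vertex order a < b < c < d < e < f < g and write every simplex with vertices in increasing order. Then dim K = 2 and the simplices of K are:

  0-simplices (7): a, b, c, d, e, f, g
  1-simplices (18): ac, ad, ae, af, ag, bc, bd, be, bf, bg, cd, cg, de, df, dg, ef, eg, fg
  2-simplices (12): acd, acg, adf, aef, aeg, bcd, bcg, bde, bef, bfg, deg, dfg

so the chain groups are C_0 ≅ Z^7, C_1 ≅ Z^18, C_2 ≅ Z^12.

Boundary ∂_1: C_1 → C_0 sends each edge [p,q] (with p < q) to q − p.
This gives a 7×18 integer matrix of rank 6; reducing to Smith normal form yields diagonal entries (1,1,1,1,1,1).

Boundary ∂_2: C_2 → C_1 acts by ∂[p,q,r] = [q,r] − [p,r] + [p,q]. For instance
  ∂acd = cd − ad + ac,
  ∂deg = eg − dg + de.
This gives a 18×12 integer matrix of rank 12; reducing to Smith normal form yields diagonal entries (1,1,1,1,1,1,1,1,1,1,1,2).

Now H_k = ker ∂_k / im ∂_{k+1}, so:

  H_0: rank C_0 − rank ∂_1 = 7 − 6 = 1, and the invariant factors of ∂_1 are all 1, so H_0 ≅ Z.
  H_1: rank ker ∂_1 − rank ∂_2 = (18 − 6) − 12 = 0, and ∂_2 has invariant factor 2 > 1, so H_1 ≅ Z/2.
  H_2: rank ker ∂_2 − rank ∂_3 = (12 − 12) − 0 = 0, and there is no ∂_3, so H_2 ≅ 0.

(K is a triangulation of the real projective plane RP^2.)

H_0 = Z,  H_1 = Z/2,  H_2 = 0.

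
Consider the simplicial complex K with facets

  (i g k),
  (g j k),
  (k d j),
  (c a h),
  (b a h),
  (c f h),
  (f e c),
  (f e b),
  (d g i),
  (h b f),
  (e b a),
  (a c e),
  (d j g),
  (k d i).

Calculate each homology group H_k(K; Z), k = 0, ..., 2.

Order the vertices as a < b < c < d < e < f < g < h < i < j < k. Listing each simplex with vertices in this order, K has dimension 2 with simplices:

  0-simplices (11): a, b, c, d, e, f, g, h, i, j, k
  1-simplices (21): ab, ac, ae, ah, be, bf, bh, ce, cf, ch, dg, di, dj, dk, ef, fh, gi, gj, gk, ik, jk
  2-simplices (14): abe, abh, ace, ach, bef, bfh, cef, cfh, dgi, dgj, dik, djk, gik, gjk

so the chain groups are C_0 ≅ Z^11, C_1 ≅ Z^21, C_2 ≅ Z^14.

The boundary map ∂_1: C_1 → C_0 sends each edge [p,q] (with p < q) to q − p. For instance
  ∂gk = k − g.
As a 11×21 matrix over Z this has rank 9, with invariant factors (1,1,1,1,1,1,1,1,1).

The boundary map ∂_2: C_2 → C_1 sends each 2-simplex [p,q,r] to [q,r] − [p,r] + [p,q]. For instance
  ∂cfh = fh − ch + cf,
  ∂abh = bh − ah + ab.
The resulting 21×14 matrix has rank 12, and its Smith normal form has invariant factors (1,1,1,1,1,1,1,1,1,1,1,1).

From H_k ≅ ker(∂_k) / im(∂_{k+1}) we obtain:

  H_0: rank C_0 − rank ∂_1 = 11 − 9 = 2, and the invariant factors of ∂_1 are all 1, so H_0 ≅ Z^2.
  H_1: rank ker ∂_1 − rank ∂_2 = (21 − 9) − 12 = 0, and the invariant factors of ∂_2 are all 1, so H_1 ≅ 0.
  H_2: rank ker ∂_2 − rank ∂_3 = (14 − 12) − 0 = 2, and there is no ∂_3, so H_2 ≅ Z^2.

H_0 = Z^2,  H_1 = 0,  H_2 = Z^2.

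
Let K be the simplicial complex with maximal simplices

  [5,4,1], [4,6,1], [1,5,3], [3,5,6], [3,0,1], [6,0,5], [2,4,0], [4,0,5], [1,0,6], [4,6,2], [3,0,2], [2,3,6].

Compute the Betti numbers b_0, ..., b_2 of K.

b_0 = 1, b_1 = 0, b_2 = 0.

Fix the vertex order 0 < 1 < 2 < 3 < 4 < 5 < 6 and write every simplex with vertices in increasing order. Then dim K = 2 and the simplices of K are:

  0-simplices (7): [0], [1], [2], [3], [4], [5], [6]
  1-simplices (18): [0,1], [0,2], [0,3], [0,4], [0,5], [0,6], [1,3], [1,4], [1,5], [1,6], [2,3], [2,4], [2,6], [3,5], [3,6], [4,5], [4,6], [5,6]
  2-simplices (12): [0,1,3], [0,1,6], [0,2,3], [0,2,4], [0,4,5], [0,5,6], [1,3,5], [1,4,5], [1,4,6], [2,3,6], [2,4,6], [3,5,6]

Hence C_0 ≅ Z^7, C_1 ≅ Z^18, C_2 ≅ Z^12.

The boundary map ∂_1: C_1 → C_0 maps an edge to its endpoints' difference, ∂[p,q] = q − p.
The 7×18 boundary matrix has rank 6 and Smith normal form diag(1,1,1,1,1,1).

The boundary map ∂_2: C_2 → C_1 sends each 2-simplex [p,q,r] to [q,r] − [p,r] + [p,q]. For instance
  ∂[0,5,6] = [5,6] − [0,6] + [0,5],
  ∂[1,4,6] = [4,6] − [1,6] + [1,4].
As a 18×12 matrix over Z this has rank 12, with invariant factors (1,1,1,1,1,1,1,1,1,1,1,2).

Computing H_k = (kernel of ∂_k) / (image of ∂_{k+1}):

  H_0: rank C_0 − rank ∂_1 = 7 − 6 = 1, and the invariant factors of ∂_1 are all 1, so H_0 ≅ Z.
  H_1: rank ker ∂_1 − rank ∂_2 = (18 − 6) − 12 = 0, and ∂_2 has invariant factor 2 > 1, so H_1 ≅ Z_2.
  H_2: rank ker ∂_2 − rank ∂_3 = (12 − 12) − 0 = 0, and there is no ∂_3, so H_2 ≅ 0.

As a check, the Euler characteristic is 7 − 18 + 12 = 1, which agrees with 1 − 0 + 0 = 1.

Hence the Betti numbers are b_0 = 1, b_1 = 0, b_2 = 0.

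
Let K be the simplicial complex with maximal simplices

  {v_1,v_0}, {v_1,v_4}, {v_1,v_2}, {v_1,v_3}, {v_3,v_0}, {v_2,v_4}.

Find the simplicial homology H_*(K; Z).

H_0 = Z,  H_1 = Z^2.

Order the vertices as v_0 < v_1 < v_2 < v_3 < v_4. Listing each simplex with vertices in this order, K has dimension 1 with simplices:

  0-simplices (5): [v_0], [v_1], [v_2], [v_3], [v_4]
  1-simplices (6): [v_0,v_1], [v_0,v_3], [v_1,v_2], [v_1,v_3], [v_1,v_4], [v_2,v_4]

so the chain groups are C_0 ≅ Z^5, C_1 ≅ Z^6.

Boundary ∂_1: C_1 → C_0 sends each edge [p,q] (with p < q) to q − p. For instance
  ∂[v_0,v_1] = [v_1] − [v_0].
The 5×6 boundary matrix has rank 4 and Smith normal form diag(1,1,1,1).

Reading off H_k = ker ∂_k / im ∂_{k+1}:

  H_0: rank C_0 − rank ∂_1 = 5 − 4 = 1, and the invariant factors of ∂_1 are all 1, so H_0 ≅ Z.
  H_1: rank ker ∂_1 − rank ∂_2 = (6 − 4) − 0 = 2, and there is no ∂_2, so H_1 ≅ Z^2.

As a check, the Euler characteristic is 5 − 6 = -1, which agrees with 1 − 2 = -1.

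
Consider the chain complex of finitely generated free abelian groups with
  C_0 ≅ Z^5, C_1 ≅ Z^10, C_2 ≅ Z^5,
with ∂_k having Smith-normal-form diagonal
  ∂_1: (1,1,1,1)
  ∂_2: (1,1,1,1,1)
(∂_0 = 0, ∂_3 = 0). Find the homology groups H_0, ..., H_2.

H_0: b_0 = 5 − 0 − 4 = 1; torsion from ∂_1 factors > 1: none. So H_0 = Z.
H_1: b_1 = 10 − 4 − 5 = 1; torsion from ∂_2 factors > 1: none. So H_1 = Z.
H_2: b_2 = 5 − 5 − 0 = 0; torsion from ∂_3 factors > 1: none. So H_2 = 0.

H_0 = Z,  H_1 = Z,  H_2 = 0.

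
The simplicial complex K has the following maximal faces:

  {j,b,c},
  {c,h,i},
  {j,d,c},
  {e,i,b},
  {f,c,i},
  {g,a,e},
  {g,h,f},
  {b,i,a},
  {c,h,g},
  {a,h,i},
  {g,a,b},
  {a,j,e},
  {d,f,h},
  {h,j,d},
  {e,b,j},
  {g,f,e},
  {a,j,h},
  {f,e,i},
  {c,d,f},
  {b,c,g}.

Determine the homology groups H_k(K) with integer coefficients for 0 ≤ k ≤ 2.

Fix the vertex order a < b < c < d < e < f < g < h < i < j and write every simplex with vertices in increasing order. Then dim K = 2 and the simplices of K are:

  0-simplices (10): a, b, c, d, e, f, g, h, i, j
  1-simplices (30): ab, ae, ag, ah, ai, aj, bc, be, bg, bi, bj, cd, cf, cg, ch, ci, cj, df, dh, dj, ef, eg, ei, ej, fg, fh, fi, gh, hi, hj
  2-simplices (20): abg, abi, aeg, aej, ahi, ahj, bcg, bcj, bei, bej, cdf, cdj, cfi, cgh, chi, dfh, dhj, efg, efi, fgh

so the chain groups are C_0 ≅ Z^10, C_1 ≅ Z^30, C_2 ≅ Z^20.

The boundary map ∂_1: C_1 → C_0 is given by ∂[p,q] = [q] − [p].
The 10×30 boundary matrix has rank 9 and Smith normal form diag(1,1,1,1,1,1,1,1,1).

∂_2: C_2 → C_1 maps a triangle to the signed sum of its edges. For instance
  ∂aeg = eg − ag + ae,
  ∂fgh = gh − fh + fg.
As a 30×20 matrix over Z this has rank 20, with invariant factors (1,1,1,1,1,1,1,1,1,1,1,1,1,1,1,1,1,1,1,2).

From H_k ≅ ker(∂_k) / im(∂_{k+1}) we obtain:

  H_0: rank C_0 − rank ∂_1 = 10 − 9 = 1, and the invariant factors of ∂_1 are all 1, so H_0 = Z.
  H_1: rank ker ∂_1 − rank ∂_2 = (30 − 9) − 20 = 1, and ∂_2 has invariant factor 2 > 1, so H_1 = Z ⊕ Z/2.
  H_2: rank ker ∂_2 − rank ∂_3 = (20 − 20) − 0 = 0, and there is no ∂_3, so H_2 = 0.

H_0 = Z,  H_1 = Z ⊕ Z/2,  H_2 = 0.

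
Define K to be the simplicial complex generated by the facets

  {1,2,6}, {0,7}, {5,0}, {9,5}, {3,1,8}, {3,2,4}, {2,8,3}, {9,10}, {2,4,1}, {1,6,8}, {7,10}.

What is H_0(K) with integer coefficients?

Order the vertices as 0 < 1 < 2 < 3 < 4 < 5 < 6 < 7 < 8 < 9 < 10. Listing each simplex with vertices in this order, K has dimension 2 with simplices:

  0-simplices (11): [0], [1], [2], [3], [4], [5], [6], [7], [8], [9], [10]
  1-simplices (17): [0,5], [0,7], [1,2], [1,3], [1,4], [1,6], [1,8], [2,3], [2,4], [2,6], [2,8], [3,4], [3,8], [5,9], [6,8], [7,10], [9,10]
  2-simplices (6): [1,2,4], [1,2,6], [1,3,8], [1,6,8], [2,3,4], [2,3,8]

giving chain groups C_0 ≅ Z^11, C_1 ≅ Z^17, C_2 ≅ Z^6.

∂_1: C_1 → C_0 sends each edge [p,q] (with p < q) to q − p.
The 11×17 boundary matrix has rank 9 and Smith normal form diag(1,1,1,1,1,1,1,1,1).

Boundary ∂_2: C_2 → C_1 sends each 2-simplex [p,q,r] to [q,r] − [p,r] + [p,q]. For instance
  ∂[1,2,4] = [2,4] − [1,4] + [1,2],
  ∂[1,3,8] = [3,8] − [1,8] + [1,3].
The 17×6 boundary matrix has rank 6 and Smith normal form diag(1,1,1,1,1,1).

Computing H_k = (kernel of ∂_k) / (image of ∂_{k+1}):

  H_0: rank C_0 − rank ∂_1 = 11 − 9 = 2, and the invariant factors of ∂_1 are all 1, so H_0 = Z^2.

H_0 = Z^2.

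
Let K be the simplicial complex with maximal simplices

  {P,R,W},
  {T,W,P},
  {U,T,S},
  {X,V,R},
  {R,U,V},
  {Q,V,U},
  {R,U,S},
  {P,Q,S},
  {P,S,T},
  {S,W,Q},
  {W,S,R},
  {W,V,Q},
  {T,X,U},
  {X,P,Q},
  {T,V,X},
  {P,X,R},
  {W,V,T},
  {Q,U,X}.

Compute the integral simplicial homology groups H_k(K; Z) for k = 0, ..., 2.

H_0 ≅ Z,  H_1 ≅ Z ⊕ Z/2,  H_2 = 0.

Take the total order P < Q < R < S < T < U < V < W < X on the vertex set. Then K (dimension 2) consists of the simplices:

  0-simplices (9): P, Q, R, S, T, U, V, W, X
  1-simplices (27): PQ, PR, PS, PT, PW, PX, QS, QU, QV, QW, QX, RS, RU, RV, RW, RX, ST, SU, SW, TU, TV, TW, TX, UV, UX, VW, VX
  2-simplices (18): PQS, PQX, PRW, PRX, PST, PTW, QSW, QUV, QUX, QVW, RSU, RSW, RUV, RVX, STU, TUX, TVW, TVX

so the chain groups are C_0 ≅ Z^9, C_1 ≅ Z^27, C_2 ≅ Z^18.

Boundary ∂_1: C_1 → C_0 maps an edge to its endpoints' difference, ∂[p,q] = q − p.
The 9×27 boundary matrix has rank 8 and Smith normal form diag(1,1,1,1,1,1,1,1).

The boundary map ∂_2: C_2 → C_1 acts by ∂[p,q,r] = [q,r] − [p,r] + [p,q]. For instance
  ∂PTW = TW − PW + PT,
  ∂PST = ST − PT + PS.
As a 27×18 matrix over Z this has rank 18, with invariant factors (1,1,1,1,1,1,1,1,1,1,1,1,1,1,1,1,1,2).

Reading off H_k = ker ∂_k / im ∂_{k+1}:

  H_0: rank C_0 − rank ∂_1 = 9 − 8 = 1, and the invariant factors of ∂_1 are all 1, so H_0 ≅ Z.
  H_1: rank ker ∂_1 − rank ∂_2 = (27 − 8) − 18 = 1, and ∂_2 has invariant factor 2 > 1, so H_1 ≅ Z ⊕ Z/2.
  H_2: rank ker ∂_2 − rank ∂_3 = (18 − 18) − 0 = 0, and there is no ∂_3, so H_2 ≅ 0.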